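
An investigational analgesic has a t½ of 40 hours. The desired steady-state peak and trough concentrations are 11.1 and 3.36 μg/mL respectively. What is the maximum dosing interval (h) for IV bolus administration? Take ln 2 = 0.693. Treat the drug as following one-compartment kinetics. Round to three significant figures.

69.0 h

k = 0.693 / t½ = 0.693 / 40 = 0.01733 h⁻¹
Between IV bolus doses, concentration decays as C = C₀·e^(−kτ), so C_peak/C_trough = e^(kτ).
τ_max = ln(C_peak/C_trough) / k = ln(11.1/3.36) / 0.01733 = 1.195 / 0.01733 = 68.96 h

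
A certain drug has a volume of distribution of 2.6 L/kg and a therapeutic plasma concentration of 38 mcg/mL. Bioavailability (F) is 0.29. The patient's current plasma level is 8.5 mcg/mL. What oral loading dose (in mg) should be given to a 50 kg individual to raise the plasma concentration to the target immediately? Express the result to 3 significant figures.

13200 mg

Vd = 2.6 L/kg × 50 kg = 130.0 L
Concentration deficit ΔC = 38 − 8.5 = 29.50 mg/L
LD = Vd × ΔC / F = 130.0 × 29.50 / 0.29 = 13220 mg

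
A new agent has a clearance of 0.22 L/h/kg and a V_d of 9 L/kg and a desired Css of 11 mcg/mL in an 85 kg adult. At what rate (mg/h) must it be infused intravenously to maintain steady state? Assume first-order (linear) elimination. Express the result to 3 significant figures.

206 mg/h

CL = 0.22 L/h/kg × 85 kg = 18.70 L/h
Infusion rate = CL · Css = 18.70 L/h × 11 mg/L = 205.7 mg/h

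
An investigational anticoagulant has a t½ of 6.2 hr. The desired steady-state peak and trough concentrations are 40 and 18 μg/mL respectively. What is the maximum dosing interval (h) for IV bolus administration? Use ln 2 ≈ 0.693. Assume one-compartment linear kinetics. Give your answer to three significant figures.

7.14 h

k = 0.693 / t½ = 0.693 / 6.2 = 0.1118 h⁻¹
Between IV bolus doses, concentration decays as C = C₀·e^(−kτ), so C_peak/C_trough = e^(kτ).
τ_max = ln(C_peak/C_trough) / k = ln(40/18) / 0.1118 = 0.7985 / 0.1118 = 7.142 h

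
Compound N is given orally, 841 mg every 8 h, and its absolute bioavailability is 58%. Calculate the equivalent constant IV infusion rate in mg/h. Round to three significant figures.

Equivalent systemic input: infusion rate = F·D/τ.
Rate = 0.58 × 841 / 8 = 60.97 mg/h

61.0 mg/h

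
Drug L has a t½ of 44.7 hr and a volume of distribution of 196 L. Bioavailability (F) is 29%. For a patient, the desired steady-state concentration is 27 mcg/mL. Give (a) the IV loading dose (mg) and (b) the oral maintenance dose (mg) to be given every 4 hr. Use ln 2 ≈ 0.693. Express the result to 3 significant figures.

(a) 5290 mg; (b) 1130 mg

LD = Vd × C = 196.0 × 27 = 5292 mg
CL = 0.693 × Vd / t½ = 0.693 × 196.0 / 44.7 = 3.039 L/h
D = CL × Css × τ / F = 3.039 × 27 × 4 / 0.29 = 1132 mg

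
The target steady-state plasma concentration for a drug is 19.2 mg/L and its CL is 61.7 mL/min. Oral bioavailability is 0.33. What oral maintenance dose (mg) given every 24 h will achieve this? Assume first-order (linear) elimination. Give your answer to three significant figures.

CL = 61.7 mL/min = 61.7 × 0.06 = 3.702 L/h
D = CL × Css × τ / F = 3.702 × 19.2 × 24 / 0.33 = 5169 mg

5170 mg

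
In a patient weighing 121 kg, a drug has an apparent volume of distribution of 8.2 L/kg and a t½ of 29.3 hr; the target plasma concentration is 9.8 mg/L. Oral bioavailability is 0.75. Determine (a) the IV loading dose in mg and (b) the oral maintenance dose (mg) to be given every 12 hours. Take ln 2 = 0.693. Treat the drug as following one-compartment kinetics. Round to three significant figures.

Vd(total) = 121 kg × 8.2 L/kg = 992.2 L
LD = Vd × C = 992.2 × 9.8 = 9724 mg
CL = 0.693 × Vd / t½ = 0.693 × 992.2 / 29.3 = 23.47 L/h
D = CL × Css × τ / F = 23.47 × 9.8 × 12 / 0.75 = 3680 mg

(a) 9720 mg; (b) 3680 mg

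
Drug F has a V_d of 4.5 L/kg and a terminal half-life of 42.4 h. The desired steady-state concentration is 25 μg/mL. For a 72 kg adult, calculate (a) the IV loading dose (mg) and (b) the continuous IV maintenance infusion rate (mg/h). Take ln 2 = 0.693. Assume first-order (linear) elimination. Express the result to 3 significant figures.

(a) 8100 mg; (b) 132 mg/h

Vd(total) = 72 kg × 4.5 L/kg = 324.0 L
LD = Vd × C = 324.0 × 25 = 8100 mg
CL = 0.693 × Vd / t½ = 0.693 × 324.0 / 42.4 = 5.296 L/h
Infusion rate = CL × Css = 5.296 × 25 = 132.4 mg/h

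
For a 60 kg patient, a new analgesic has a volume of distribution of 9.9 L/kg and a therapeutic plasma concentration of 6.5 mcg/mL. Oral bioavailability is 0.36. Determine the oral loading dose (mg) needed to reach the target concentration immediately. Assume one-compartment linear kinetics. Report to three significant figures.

Vd(total) = 60 kg × 9.9 L/kg = 594.0 L
LD = Vd × C / F = 594.0 × 6.500 / 0.36 = 10730 mg

10700 mg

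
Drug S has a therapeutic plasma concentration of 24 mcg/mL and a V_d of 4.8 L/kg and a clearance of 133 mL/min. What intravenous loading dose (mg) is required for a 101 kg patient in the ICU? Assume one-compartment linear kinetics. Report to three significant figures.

Vd(total) = 101 kg × 4.8 L/kg = 484.8 L
The loading dose fills Vd to the target concentration; clearance is irrelevant here.
LD = Vd × C = 484.8 × 24.00 = 11640 mg

11600 mg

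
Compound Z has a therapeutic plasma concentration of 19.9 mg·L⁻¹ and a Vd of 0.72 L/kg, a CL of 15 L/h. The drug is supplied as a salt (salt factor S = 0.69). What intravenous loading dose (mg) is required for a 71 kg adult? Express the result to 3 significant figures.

Vd(total) = 71 kg × 0.72 L/kg = 51.12 L
LD = Vd × C / S = 51.12 × 19.90 / 0.69 = 1474 mg

1470 mg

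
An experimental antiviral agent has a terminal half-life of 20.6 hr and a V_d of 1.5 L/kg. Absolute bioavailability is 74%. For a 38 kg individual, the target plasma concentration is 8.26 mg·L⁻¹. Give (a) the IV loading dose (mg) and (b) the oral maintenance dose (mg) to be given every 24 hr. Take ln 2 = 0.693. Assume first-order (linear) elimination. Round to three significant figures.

Vd = 1.5 L/kg × 38 kg = 57.00 L
LD = Vd × C = 57.00 × 8.26 = 470.8 mg
CL = 0.693 × Vd / t½ = 0.693 × 57.00 / 20.6 = 1.918 L/h
D = CL × Css × τ / F = 1.918 × 8.26 × 24 / 0.74 = 513.8 mg

(a) 471 mg; (b) 514 mg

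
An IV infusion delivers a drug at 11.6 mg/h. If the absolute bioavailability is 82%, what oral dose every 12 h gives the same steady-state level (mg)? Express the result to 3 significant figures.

To maintain the same Css, the systemic dosing rate must be unchanged: F·D/τ = infusion rate.
D = rate × τ / F = 11.6 × 12 / 0.82 = 169.8 mg

170 mg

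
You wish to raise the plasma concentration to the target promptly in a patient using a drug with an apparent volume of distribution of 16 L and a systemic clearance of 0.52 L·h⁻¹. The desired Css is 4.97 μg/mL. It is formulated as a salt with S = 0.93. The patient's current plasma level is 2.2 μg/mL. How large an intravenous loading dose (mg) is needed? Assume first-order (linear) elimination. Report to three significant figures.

47.7 mg

Concentration deficit ΔC = 4.97 − 2.2 = 2.770 mg/L
LD = Vd × ΔC / S = 16.00 × 2.770 / 0.93 = 47.66 mg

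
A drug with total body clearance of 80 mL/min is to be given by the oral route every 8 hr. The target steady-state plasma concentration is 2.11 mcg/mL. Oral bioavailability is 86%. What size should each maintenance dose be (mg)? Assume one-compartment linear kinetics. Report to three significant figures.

CL = 80 mL/min = 80 × 0.06 = 4.800 L/h
At steady state, dose per interval replaces the amount cleared in that interval: F·D/τ = CL·Css.
D = CL × Css × τ / F = 4.800 × 2.11 × 8 / 0.86 = 94.21 mg

94.2 mg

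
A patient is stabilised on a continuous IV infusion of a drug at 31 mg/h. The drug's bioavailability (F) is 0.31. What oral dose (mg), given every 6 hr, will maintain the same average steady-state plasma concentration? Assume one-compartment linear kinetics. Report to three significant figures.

To maintain the same Css, the systemic dosing rate must be unchanged: F·D/τ = infusion rate.
D = rate × τ / F = 31 × 6 / 0.31 = 600.0 mg

600 mg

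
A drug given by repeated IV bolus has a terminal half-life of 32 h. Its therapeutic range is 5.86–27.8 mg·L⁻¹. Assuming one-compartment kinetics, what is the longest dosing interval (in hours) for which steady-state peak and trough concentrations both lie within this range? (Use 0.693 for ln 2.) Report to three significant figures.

71.9 h

k = 0.693 / t½ = 0.693 / 32 = 0.02166 h⁻¹
Between IV bolus doses, concentration decays as C = C₀·e^(−kτ), so C_peak/C_trough = e^(kτ).
τ_max = ln(C_peak/C_trough) / k = ln(27.8/5.86) / 0.02166 = 1.557 / 0.02166 = 71.88 h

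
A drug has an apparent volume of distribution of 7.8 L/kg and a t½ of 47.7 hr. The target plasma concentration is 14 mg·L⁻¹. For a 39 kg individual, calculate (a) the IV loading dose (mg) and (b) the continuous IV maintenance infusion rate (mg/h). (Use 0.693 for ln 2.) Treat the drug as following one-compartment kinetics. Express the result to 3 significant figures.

Vd(total) = 39 kg × 7.8 L/kg = 304.2 L
LD = Vd × C = 304.2 × 14 = 4259 mg
CL = 0.693 × Vd / t½ = 0.693 × 304.2 / 47.7 = 4.420 L/h
Infusion rate = CL × Css = 4.420 × 14 = 61.88 mg/h

(a) 4260 mg; (b) 61.9 mg/h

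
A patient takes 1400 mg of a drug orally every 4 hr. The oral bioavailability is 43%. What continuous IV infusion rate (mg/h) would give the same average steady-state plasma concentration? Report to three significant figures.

Equivalent systemic input: infusion rate = F·D/τ.
Rate = 0.43 × 1400 / 4 = 150.5 mg/h

151 mg/h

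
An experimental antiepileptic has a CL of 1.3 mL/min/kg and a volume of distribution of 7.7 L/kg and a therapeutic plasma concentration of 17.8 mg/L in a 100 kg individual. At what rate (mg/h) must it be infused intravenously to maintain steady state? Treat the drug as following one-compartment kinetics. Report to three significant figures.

139 mg/h

CL = 1.3 mL/min/kg × 100 kg = 130.0 mL/min = 130.0 × 60/1000 = 7.800 L/h
R₀ = 7.800 × 17.8 = 138.8 mg/h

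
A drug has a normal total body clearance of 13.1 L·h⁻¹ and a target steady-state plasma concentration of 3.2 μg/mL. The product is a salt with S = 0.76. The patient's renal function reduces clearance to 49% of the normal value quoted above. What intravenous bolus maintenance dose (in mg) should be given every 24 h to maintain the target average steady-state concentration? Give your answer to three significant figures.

649 mg

Patient clearance = 0.49 × 13.10 = 6.419 L/h
D = CL × Css × τ / S = 6.419 × 3.2 × 24 / 0.76 = 648.7 mg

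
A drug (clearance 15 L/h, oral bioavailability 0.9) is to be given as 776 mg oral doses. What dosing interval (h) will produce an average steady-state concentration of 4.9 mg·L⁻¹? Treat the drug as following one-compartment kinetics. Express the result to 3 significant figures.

F·D/τ = CL·Css → τ = F·D / (CL·Css).
τ = 0.9 × 776 / (15 × 4.9) = 9.502 h

9.50 h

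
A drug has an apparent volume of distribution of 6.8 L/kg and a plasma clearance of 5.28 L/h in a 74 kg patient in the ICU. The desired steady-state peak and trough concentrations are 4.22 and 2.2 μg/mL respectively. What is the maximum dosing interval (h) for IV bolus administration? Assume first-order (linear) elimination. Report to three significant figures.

62.1 h

Total Vd = 6.8 × 74 = 503.2 L
k = CL / Vd = 5.280 / 503.2 = 0.01049 h⁻¹
Between IV bolus doses, concentration decays as C = C₀·e^(−kτ), so C_peak/C_trough = e^(kτ).
τ_max = ln(C_peak/C_trough) / k = ln(4.22/2.2) / 0.01049 = 0.6514 / 0.01049 = 62.10 h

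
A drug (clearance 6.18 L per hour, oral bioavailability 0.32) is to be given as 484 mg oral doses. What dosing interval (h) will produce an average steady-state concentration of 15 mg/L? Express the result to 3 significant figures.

F·D/τ = CL·Css → τ = F·D / (CL·Css).
τ = 0.32 × 484 / (6.18 × 15) = 1.671 h

1.67 h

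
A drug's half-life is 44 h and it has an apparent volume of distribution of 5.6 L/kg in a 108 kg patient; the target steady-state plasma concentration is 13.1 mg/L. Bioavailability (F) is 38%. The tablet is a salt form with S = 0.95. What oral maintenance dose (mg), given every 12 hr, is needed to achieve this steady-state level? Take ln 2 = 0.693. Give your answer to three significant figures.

4150 mg

Vd = 5.6 L/kg × 108 kg = 604.8 L
k = 0.693/44 = 0.01575 h⁻¹, so CL = k·Vd = 0.01575 × 604.8 = 9.526 L/h
D = CL × Css × τ / F / S = 9.526 × 13.1 × 12 / 0.38 / 0.95 = 4148 mg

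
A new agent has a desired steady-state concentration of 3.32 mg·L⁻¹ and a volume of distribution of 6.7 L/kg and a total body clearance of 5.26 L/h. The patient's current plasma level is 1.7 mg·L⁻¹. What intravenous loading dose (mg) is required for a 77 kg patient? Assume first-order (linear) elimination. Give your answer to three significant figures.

Total Vd = 6.7 × 77 = 515.9 L
Concentration deficit ΔC = 3.32 − 1.7 = 1.620 mg/L
LD = Vd × ΔC = 515.9 × 1.620 = 835.8 mg

836 mg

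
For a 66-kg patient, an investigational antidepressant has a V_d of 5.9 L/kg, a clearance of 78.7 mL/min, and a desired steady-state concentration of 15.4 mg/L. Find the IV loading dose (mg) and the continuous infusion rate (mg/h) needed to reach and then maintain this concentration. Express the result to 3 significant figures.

Vd = 5.9 L/kg × 66 kg = 389.4 L
Loading: fill Vd to C_target → 389.4 L × 15.4 mg/L = 5997 mg
CL = 78.7 mL/min = 78.7 × 0.06 = 4.722 L/h
Maintenance infusion rate = CL × Css = 4.722 × 15.4 = 72.72 mg/h

(a) 6000 mg; (b) 72.7 mg/h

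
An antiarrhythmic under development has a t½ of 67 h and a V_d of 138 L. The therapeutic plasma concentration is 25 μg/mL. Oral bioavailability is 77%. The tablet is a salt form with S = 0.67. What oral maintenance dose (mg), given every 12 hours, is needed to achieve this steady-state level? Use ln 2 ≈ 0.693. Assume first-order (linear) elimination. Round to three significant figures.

k = 0.693/67 = 0.01034 h⁻¹, so CL = k·Vd = 0.01034 × 138.0 = 1.427 L/h
D = CL × Css × τ / F / S = 1.427 × 25 × 12 / 0.77 / 0.67 = 829.8 mg

830 mg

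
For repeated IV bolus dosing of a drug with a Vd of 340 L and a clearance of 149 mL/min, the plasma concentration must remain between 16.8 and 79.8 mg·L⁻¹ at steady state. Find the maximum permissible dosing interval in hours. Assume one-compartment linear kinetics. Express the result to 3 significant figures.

59.3 h

CL = 149 mL/min = 149 × 0.06 = 8.940 L/h
k = CL / Vd = 8.940 / 340.0 = 0.02629 h⁻¹
Between IV bolus doses, concentration decays as C = C₀·e^(−kτ), so C_peak/C_trough = e^(kτ).
τ_max = ln(C_peak/C_trough) / k = ln(79.8/16.8) / 0.02629 = 1.558 / 0.02629 = 59.26 h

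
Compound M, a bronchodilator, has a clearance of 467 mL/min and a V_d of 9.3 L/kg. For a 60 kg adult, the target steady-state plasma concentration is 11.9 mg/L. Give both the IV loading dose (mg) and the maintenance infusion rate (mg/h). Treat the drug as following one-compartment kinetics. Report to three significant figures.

Total Vd = 9.3 × 60 = 558.0 L
Loading dose = Vd × C = 558.0 × 11.9 = 6640 mg
CL = 467 mL/min × 60/1000 = 28.02 L/h
Maintenance infusion rate = CL × Css = 28.02 × 11.9 = 333.4 mg/h

(a) 6640 mg; (b) 333 mg/h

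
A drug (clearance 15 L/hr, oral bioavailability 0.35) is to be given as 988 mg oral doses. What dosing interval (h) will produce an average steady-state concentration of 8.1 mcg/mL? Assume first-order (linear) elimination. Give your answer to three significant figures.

F·D/τ = CL·Css → τ = F·D / (CL·Css).
τ = 0.35 × 988 / (15 × 8.1) = 2.846 h

2.85 h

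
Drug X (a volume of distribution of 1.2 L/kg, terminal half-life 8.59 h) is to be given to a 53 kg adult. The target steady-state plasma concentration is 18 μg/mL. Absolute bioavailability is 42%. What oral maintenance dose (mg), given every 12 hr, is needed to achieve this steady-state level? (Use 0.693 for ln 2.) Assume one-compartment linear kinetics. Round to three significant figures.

Vd(total) = 53 kg × 1.2 L/kg = 63.60 L
k = 0.693/8.59 = 0.08068 h⁻¹, so CL = k·Vd = 0.08068 × 63.60 = 5.131 L/h
D = CL × Css × τ / F = 5.131 × 18 × 12 / 0.42 = 2639 mg

2640 mg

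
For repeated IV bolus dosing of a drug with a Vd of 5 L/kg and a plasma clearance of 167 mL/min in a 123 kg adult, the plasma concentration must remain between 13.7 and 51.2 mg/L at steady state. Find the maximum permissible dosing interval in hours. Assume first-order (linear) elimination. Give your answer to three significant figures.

Vd = 5 L/kg × 123 kg = 615.0 L
Convert clearance: 167 mL/min × 60 min/h ÷ 1000 mL/L = 10.02 L/h
k = CL / Vd = 10.02 / 615.0 = 0.01629 h⁻¹
Between IV bolus doses, concentration decays as C = C₀·e^(−kτ), so C_peak/C_trough = e^(kτ).
τ_max = ln(C_peak/C_trough) / k = ln(51.2/13.7) / 0.01629 = 1.318 / 0.01629 = 80.91 h

80.9 h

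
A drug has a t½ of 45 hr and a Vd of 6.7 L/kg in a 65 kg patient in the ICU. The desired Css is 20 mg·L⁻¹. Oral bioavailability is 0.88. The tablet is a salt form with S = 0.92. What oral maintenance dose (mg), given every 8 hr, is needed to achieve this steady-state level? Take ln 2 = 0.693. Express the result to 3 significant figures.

1330 mg

Vd = 6.7 L/kg × 65 kg = 435.5 L
k = 0.693/45 = 0.01540 h⁻¹, so CL = k·Vd = 0.01540 × 435.5 = 6.707 L/h
D = CL × Css × τ / F / S = 6.707 × 20 × 8 / 0.88 / 0.92 = 1325 mg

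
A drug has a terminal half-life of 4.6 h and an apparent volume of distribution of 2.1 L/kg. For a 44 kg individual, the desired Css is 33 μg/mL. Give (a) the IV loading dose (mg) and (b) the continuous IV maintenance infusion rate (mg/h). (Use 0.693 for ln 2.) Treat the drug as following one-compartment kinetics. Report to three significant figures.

Total Vd = 2.1 × 44 = 92.40 L
LD = Vd × C = 92.40 × 33 = 3049 mg
CL = 0.693 × Vd / t½ = 0.693 × 92.40 / 4.6 = 13.92 L/h
Infusion rate = CL × Css = 13.92 × 33 = 459.4 mg/h

(a) 3050 mg; (b) 459 mg/h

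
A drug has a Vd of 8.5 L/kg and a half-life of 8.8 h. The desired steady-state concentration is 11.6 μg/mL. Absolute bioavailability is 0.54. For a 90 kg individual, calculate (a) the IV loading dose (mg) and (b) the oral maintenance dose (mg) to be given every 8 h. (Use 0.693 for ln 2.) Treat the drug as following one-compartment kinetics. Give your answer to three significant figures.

Vd(total) = 90 kg × 8.5 L/kg = 765.0 L
LD = Vd × C = 765.0 × 11.6 = 8874 mg
CL = 0.693 × Vd / t½ = 0.693 × 765.0 / 8.8 = 60.24 L/h
D = CL × Css × τ / F = 60.24 × 11.6 × 8 / 0.54 = 10350 mg

(a) 8870 mg; (b) 10400 mg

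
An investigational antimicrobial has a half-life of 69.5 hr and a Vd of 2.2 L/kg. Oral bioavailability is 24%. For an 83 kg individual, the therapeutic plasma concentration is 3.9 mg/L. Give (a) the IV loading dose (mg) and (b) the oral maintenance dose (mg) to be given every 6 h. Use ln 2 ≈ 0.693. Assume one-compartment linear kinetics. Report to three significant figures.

(a) 712 mg; (b) 178 mg

Vd(total) = 83 kg × 2.2 L/kg = 182.6 L
LD = Vd × C = 182.6 × 3.9 = 712.1 mg
CL = 0.693 × Vd / t½ = 0.693 × 182.6 / 69.5 = 1.821 L/h
D = CL × Css × τ / F = 1.821 × 3.9 × 6 / 0.24 = 177.5 mg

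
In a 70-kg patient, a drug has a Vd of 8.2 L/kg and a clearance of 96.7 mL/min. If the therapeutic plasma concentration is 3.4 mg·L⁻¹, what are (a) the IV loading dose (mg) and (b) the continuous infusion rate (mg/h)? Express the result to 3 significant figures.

(a) 1950 mg; (b) 19.7 mg/h

Vd = 8.2 L/kg × 70 kg = 574.0 L
Loading: fill Vd to C_target → 574.0 L × 3.4 mg/L = 1952 mg
CL = 96.7 mL/min × 60/1000 = 5.802 L/h
Infusion rate = 5.802 L/h × 3.4 mg/L = 19.73 mg/h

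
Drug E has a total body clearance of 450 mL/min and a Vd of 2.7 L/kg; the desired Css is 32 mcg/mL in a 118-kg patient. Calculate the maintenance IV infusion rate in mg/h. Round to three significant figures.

CL = 450 mL/min = 450 × 0.06 = 27.00 L/h
At steady state, infusion rate equals elimination rate: rate in = CL × Css.
R₀ = 27.00 × 32 = 864.0 mg/h

864 mg/h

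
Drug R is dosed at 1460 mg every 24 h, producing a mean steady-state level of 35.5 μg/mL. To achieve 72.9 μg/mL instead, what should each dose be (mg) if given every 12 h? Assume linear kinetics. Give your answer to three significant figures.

1500 mg

For first-order elimination, Css ∝ F·D/(CL·τ); F and CL are unchanged, so Css ∝ D/τ.
D₂ = D₁ × (Css,target / Css,current) × (τ₂/τ₁) = 1460 × (72.9/35.5) × (12/24) = 1499 mg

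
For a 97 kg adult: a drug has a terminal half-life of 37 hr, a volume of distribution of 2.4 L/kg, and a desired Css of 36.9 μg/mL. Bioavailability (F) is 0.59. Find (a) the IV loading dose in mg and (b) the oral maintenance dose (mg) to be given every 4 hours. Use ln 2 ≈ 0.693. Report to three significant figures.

(a) 8590 mg; (b) 1090 mg

Vd(total) = 97 kg × 2.4 L/kg = 232.8 L
LD = Vd × C = 232.8 × 36.9 = 8590 mg
CL = 0.693 × Vd / t½ = 0.693 × 232.8 / 37 = 4.360 L/h
D = CL × Css × τ / F = 4.360 × 36.9 × 4 / 0.59 = 1091 mg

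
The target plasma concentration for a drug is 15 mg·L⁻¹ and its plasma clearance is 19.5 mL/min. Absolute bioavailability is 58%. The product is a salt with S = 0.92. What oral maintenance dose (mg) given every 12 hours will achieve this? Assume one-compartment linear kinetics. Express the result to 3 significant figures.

Convert clearance: 19.5 mL/min × 60 min/h ÷ 1000 mL/L = 1.170 L/h
At steady state, dose per interval replaces the amount cleared in that interval: F·S·D/τ = CL·Css.
D = CL × Css × τ / F / S = 1.170 × 15 × 12 / 0.58 / 0.92 = 394.7 mg

395 mg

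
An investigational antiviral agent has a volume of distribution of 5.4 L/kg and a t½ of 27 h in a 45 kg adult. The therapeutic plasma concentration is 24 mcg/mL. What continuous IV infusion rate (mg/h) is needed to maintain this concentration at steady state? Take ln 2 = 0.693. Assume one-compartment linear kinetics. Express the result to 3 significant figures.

Vd = 5.4 L/kg × 45 kg = 243.0 L
CL = 0.693 × Vd / t½ = 0.693 × 243.0 / 27 = 6.237 L/h
Infusion rate = CL × Css = 6.237 × 24 = 149.7 mg/h

150 mg/h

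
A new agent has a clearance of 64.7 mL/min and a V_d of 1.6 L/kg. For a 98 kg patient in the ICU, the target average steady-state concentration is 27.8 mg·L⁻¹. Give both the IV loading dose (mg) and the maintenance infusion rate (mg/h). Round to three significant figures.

(a) 4360 mg; (b) 108 mg/h

Total Vd = 1.6 × 98 = 156.8 L
LD = Vd · C_target = 156.8 × 27.8 = 4359 mg
Convert clearance: 64.7 mL/min × 60 min/h ÷ 1000 mL/L = 3.882 L/h
Maintenance: replace elimination → rate = CL × Css = 3.882 × 27.8 = 107.9 mg/h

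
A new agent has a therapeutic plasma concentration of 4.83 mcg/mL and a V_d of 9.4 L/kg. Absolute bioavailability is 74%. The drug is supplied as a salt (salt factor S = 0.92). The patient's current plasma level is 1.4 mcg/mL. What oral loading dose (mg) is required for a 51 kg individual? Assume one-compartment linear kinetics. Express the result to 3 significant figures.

2420 mg

Vd = 9.4 L/kg × 51 kg = 479.4 L
The loading dose fills Vd to the target concentration.
Concentration deficit ΔC = 4.83 − 1.4 = 3.430 mg/L
LD = Vd × ΔC / F / S = 479.4 × 3.430 / 0.74 / 0.92 = 2415 mg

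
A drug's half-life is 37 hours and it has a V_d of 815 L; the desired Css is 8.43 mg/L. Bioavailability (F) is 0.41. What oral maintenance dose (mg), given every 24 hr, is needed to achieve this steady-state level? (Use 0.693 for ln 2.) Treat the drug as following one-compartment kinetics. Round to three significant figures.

7530 mg

k = 0.693/37 = 0.01873 h⁻¹, so CL = k·Vd = 0.01873 × 815.0 = 15.26 L/h
D = CL × Css × τ / F = 15.26 × 8.43 × 24 / 0.41 = 7530 mg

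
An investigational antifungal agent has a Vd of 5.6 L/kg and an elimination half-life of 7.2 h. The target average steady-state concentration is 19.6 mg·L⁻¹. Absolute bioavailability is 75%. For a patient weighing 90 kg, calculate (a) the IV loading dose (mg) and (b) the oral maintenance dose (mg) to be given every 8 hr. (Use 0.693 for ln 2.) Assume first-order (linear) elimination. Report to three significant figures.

Vd = 5.6 L/kg × 90 kg = 504.0 L
LD = Vd × C = 504.0 × 19.6 = 9878 mg
CL = 0.693 × Vd / t½ = 0.693 × 504.0 / 7.2 = 48.51 L/h
D = CL × Css × τ / F = 48.51 × 19.6 × 8 / 0.75 = 10140 mg

(a) 9880 mg; (b) 10100 mg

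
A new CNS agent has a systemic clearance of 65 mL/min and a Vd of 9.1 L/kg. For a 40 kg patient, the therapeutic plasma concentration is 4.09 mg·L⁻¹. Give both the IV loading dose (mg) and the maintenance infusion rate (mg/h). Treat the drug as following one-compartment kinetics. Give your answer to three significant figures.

Vd(total) = 40 kg × 9.1 L/kg = 364.0 L
LD = Vd · C_target = 364.0 × 4.09 = 1489 mg
CL = 65 mL/min = 65 × 0.06 = 3.900 L/h
Maintenance: replace elimination → rate = CL × Css = 3.900 × 4.09 = 15.95 mg/h

(a) 1490 mg; (b) 16.0 mg/h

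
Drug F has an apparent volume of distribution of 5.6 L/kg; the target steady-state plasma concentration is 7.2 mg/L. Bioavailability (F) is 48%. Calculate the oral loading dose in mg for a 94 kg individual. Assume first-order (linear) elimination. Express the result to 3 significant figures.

7900 mg

Vd(total) = 94 kg × 5.6 L/kg = 526.4 L
The loading dose fills Vd to the target concentration.
LD = Vd × C / F = 526.4 × 7.200 / 0.48 = 7896 mg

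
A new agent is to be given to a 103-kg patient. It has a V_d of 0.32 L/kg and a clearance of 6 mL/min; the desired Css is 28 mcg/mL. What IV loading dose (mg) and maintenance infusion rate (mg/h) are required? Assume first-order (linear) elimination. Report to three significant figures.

(a) 923 mg; (b) 10.1 mg/h

Vd = 0.32 L/kg × 103 kg = 32.96 L
LD = Vd · C_target = 32.96 × 28 = 922.9 mg
CL = 6 mL/min = 6 × 0.06 = 0.3600 L/h
Infusion rate = 0.3600 L/h × 28 mg/L = 10.08 mg/h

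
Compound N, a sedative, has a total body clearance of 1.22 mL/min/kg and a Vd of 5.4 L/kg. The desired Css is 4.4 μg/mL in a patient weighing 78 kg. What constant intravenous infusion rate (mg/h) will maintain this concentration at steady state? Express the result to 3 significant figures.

25.1 mg/h

CL = 1.22 mL/min/kg × 78 kg = 95.16 mL/min = 95.16 × 60/1000 = 5.710 L/h
Infusion rate = CL · Css = 5.710 L/h × 4.4 mg/L = 25.12 mg/h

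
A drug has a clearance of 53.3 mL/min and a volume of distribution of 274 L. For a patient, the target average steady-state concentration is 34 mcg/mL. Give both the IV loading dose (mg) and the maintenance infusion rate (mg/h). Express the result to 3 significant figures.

LD = Vd · C_target = 274.0 × 34 = 9316 mg
Convert clearance: 53.3 mL/min × 60 min/h ÷ 1000 mL/L = 3.198 L/h
Maintenance infusion rate = CL × Css = 3.198 × 34 = 108.7 mg/h

(a) 9320 mg; (b) 109 mg/h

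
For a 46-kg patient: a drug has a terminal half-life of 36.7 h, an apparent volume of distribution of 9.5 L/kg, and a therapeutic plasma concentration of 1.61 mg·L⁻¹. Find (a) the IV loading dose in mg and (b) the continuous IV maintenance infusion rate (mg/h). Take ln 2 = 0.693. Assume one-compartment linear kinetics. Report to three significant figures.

(a) 704 mg; (b) 13.3 mg/h

Total Vd = 9.5 × 46 = 437.0 L
LD = Vd × C = 437.0 × 1.61 = 703.6 mg
CL = 0.693 × Vd / t½ = 0.693 × 437.0 / 36.7 = 8.252 L/h
Infusion rate = CL × Css = 8.252 × 1.61 = 13.29 mg/h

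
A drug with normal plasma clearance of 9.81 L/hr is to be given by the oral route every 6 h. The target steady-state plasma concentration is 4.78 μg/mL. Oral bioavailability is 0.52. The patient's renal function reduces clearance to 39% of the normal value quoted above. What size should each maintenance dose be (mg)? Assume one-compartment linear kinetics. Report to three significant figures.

Patient clearance = 0.39 × 9.810 = 3.826 L/h
D = CL × Css × τ / F = 3.826 × 4.78 × 6 / 0.52 = 211.0 mg

211 mg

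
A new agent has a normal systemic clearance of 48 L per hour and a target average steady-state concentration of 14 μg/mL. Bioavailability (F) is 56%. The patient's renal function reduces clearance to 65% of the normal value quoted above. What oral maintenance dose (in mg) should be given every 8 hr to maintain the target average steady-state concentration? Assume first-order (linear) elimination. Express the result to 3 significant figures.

6240 mg

Patient clearance = 0.65 × 48.00 = 31.20 L/h
D = CL × Css × τ / F = 31.20 × 14 × 8 / 0.56 = 6240 mg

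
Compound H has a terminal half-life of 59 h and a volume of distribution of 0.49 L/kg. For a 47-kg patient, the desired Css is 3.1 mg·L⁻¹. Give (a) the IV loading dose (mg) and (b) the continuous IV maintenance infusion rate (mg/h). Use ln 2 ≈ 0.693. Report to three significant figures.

(a) 71.4 mg; (b) 0.839 mg/h

Total Vd = 0.49 × 47 = 23.03 L
LD = Vd × C = 23.03 × 3.1 = 71.39 mg
CL = 0.693 × Vd / t½ = 0.693 × 23.03 / 59 = 0.2705 L/h
Infusion rate = CL × Css = 0.2705 × 3.1 = 0.8386 mg/h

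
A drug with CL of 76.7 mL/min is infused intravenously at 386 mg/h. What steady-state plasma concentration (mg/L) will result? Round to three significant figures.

Convert clearance: 76.7 mL/min × 60 min/h ÷ 1000 mL/L = 4.602 L/h
Css = rate / CL = 386 / 4.602 = 83.88 mg/L

83.9 mg/L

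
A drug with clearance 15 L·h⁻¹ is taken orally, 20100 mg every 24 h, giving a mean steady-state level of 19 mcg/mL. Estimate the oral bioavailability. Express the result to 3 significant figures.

0.340

F·D/τ = CL·Css at steady state → F = CL·Css·τ / D.
F = 15 × 19 × 24 / 20100 = 0.340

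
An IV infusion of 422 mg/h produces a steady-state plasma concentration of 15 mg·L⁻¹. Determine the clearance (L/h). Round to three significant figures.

At steady state, infusion rate = CL × Css, so CL = rate / Css.
CL = 422 / 15 = 28.13 L/h

28.1 L/h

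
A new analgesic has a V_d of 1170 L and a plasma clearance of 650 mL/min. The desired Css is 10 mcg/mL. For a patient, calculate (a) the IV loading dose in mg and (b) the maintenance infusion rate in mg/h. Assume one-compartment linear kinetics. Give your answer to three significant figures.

Loading dose = Vd × C = 1170 × 10 = 11700 mg
Convert clearance: 650 mL/min × 60 min/h ÷ 1000 mL/L = 39.00 L/h
Maintenance infusion rate = CL × Css = 39.00 × 10 = 390.0 mg/h

(a) 11700 mg; (b) 390 mg/h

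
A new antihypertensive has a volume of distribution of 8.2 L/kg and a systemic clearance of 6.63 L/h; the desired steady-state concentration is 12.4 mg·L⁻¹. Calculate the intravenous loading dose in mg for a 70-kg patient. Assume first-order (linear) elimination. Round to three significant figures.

Total Vd = 8.2 × 70 = 574.0 L
LD = Vd × C = 574.0 × 12.40 = 7118 mg

7120 mg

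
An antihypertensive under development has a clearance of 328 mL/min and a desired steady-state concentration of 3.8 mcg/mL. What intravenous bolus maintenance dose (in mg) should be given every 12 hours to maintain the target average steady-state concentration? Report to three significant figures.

897 mg

Convert clearance: 328 mL/min × 60 min/h ÷ 1000 mL/L = 19.68 L/h
D = CL × Css × τ = 19.68 × 3.8 × 12 = 897.4 mg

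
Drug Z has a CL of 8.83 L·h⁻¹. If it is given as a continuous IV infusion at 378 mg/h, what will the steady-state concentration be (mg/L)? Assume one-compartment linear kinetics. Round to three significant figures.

42.8 mg/L

Css = rate / CL = 378 / 8.830 = 42.81 mg/L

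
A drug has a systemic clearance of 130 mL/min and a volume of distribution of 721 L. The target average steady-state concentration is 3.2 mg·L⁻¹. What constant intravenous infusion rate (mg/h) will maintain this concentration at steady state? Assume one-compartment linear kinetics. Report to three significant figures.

25.0 mg/h

CL = 130 mL/min = 130 × 0.06 = 7.800 L/h
Infusion rate = CL · Css = 7.800 L/h × 3.2 mg/L = 24.96 mg/h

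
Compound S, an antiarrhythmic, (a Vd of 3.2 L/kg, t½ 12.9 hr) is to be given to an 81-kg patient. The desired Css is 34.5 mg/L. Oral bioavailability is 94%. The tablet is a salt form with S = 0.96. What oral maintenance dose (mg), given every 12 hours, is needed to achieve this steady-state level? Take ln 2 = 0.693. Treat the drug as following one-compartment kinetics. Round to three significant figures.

6390 mg

Vd = 3.2 L/kg × 81 kg = 259.2 L
k = 0.693/12.9 = 0.05372 h⁻¹, so CL = k·Vd = 0.05372 × 259.2 = 13.92 L/h
D = CL × Css × τ / F / S = 13.92 × 34.5 × 12 / 0.94 / 0.96 = 6386 mg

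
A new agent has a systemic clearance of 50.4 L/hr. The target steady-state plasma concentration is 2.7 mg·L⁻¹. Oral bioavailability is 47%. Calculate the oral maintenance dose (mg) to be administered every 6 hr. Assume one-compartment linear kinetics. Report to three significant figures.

1740 mg

D = CL × Css × τ / F = 50.40 × 2.7 × 6 / 0.47 = 1737 mg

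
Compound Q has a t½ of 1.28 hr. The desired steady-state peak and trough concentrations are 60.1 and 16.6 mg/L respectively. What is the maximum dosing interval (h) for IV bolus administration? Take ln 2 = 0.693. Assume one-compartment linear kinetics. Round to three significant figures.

2.38 h

k = 0.693 / t½ = 0.693 / 1.28 = 0.5414 h⁻¹
Between IV bolus doses, concentration decays as C = C₀·e^(−kτ), so C_peak/C_trough = e^(kτ).
τ_max = ln(C_peak/C_trough) / k = ln(60.1/16.6) / 0.5414 = 1.287 / 0.5414 = 2.377 h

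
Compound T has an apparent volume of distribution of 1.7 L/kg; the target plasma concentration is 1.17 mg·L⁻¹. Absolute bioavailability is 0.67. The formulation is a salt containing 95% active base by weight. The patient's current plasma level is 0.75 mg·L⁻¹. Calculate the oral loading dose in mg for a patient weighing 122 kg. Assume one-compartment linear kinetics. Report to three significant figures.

137 mg

Vd(total) = 122 kg × 1.7 L/kg = 207.4 L
Concentration deficit ΔC = 1.17 − 0.75 = 0.4200 mg/L
LD = Vd × ΔC / F / S = 207.4 × 0.4200 / 0.67 / 0.95 = 136.9 mg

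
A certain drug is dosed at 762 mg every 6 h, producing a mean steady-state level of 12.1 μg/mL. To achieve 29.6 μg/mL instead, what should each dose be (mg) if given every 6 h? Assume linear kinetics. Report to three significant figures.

For first-order elimination, Css ∝ F·D/(CL·τ); F and CL are unchanged, so Css ∝ D/τ.
D₂ = D₁ × (Css,target / Css,current) = 762 × 29.6/12.1 = 1864 mg

1860 mg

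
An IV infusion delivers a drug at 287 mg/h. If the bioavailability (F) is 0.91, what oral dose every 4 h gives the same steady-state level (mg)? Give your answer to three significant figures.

1260 mg

To maintain the same Css, the systemic dosing rate must be unchanged: F·D/τ = infusion rate.
D = rate × τ / F = 287 × 4 / 0.91 = 1262 mg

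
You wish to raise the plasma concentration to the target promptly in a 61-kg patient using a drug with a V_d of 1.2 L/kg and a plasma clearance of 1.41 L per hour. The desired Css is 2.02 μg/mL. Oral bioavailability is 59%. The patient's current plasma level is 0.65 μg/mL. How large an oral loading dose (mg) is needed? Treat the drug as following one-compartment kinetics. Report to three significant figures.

170 mg

Total Vd = 1.2 × 61 = 73.20 L
Loading dose depends on Vd (not clearance): it fills the distribution volume.
Concentration deficit ΔC = 2.02 − 0.65 = 1.370 mg/L
LD = Vd × ΔC / F = 73.20 × 1.370 / 0.59 = 170.0 mg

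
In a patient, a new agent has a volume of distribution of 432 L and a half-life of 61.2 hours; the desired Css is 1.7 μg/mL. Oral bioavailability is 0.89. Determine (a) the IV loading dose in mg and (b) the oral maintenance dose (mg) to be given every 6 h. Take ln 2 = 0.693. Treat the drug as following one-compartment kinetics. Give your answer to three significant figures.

LD = Vd × C = 432.0 × 1.7 = 734.4 mg
CL = 0.693 × Vd / t½ = 0.693 × 432.0 / 61.2 = 4.892 L/h
D = CL × Css × τ / F = 4.892 × 1.7 × 6 / 0.89 = 56.07 mg

(a) 734 mg; (b) 56.1 mg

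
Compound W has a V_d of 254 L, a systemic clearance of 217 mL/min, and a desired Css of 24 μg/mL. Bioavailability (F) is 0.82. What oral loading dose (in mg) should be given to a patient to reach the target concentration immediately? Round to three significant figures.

7430 mg

LD = Vd × C / F = 254.0 × 24.00 / 0.82 = 7434 mg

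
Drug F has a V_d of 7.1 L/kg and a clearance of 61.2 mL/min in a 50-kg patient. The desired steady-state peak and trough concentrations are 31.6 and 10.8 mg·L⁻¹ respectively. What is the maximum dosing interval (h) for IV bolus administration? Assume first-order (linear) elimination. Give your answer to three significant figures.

Total Vd = 7.1 × 50 = 355.0 L
CL = 61.2 mL/min = 61.2 × 0.06 = 3.672 L/h
k = CL / Vd = 3.672 / 355.0 = 0.01034 h⁻¹
Between IV bolus doses, concentration decays as C = C₀·e^(−kτ), so C_peak/C_trough = e^(kτ).
τ_max = ln(C_peak/C_trough) / k = ln(31.6/10.8) / 0.01034 = 1.074 / 0.01034 = 103.9 h

104 h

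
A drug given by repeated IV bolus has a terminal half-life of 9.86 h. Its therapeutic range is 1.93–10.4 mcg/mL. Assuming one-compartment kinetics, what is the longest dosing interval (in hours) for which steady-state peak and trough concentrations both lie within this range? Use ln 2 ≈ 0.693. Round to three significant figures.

24.0 h

k = 0.693 / t½ = 0.693 / 9.86 = 0.07028 h⁻¹
Between IV bolus doses, concentration decays as C = C₀·e^(−kτ), so C_peak/C_trough = e^(kτ).
τ_max = ln(C_peak/C_trough) / k = ln(10.4/1.93) / 0.07028 = 1.684 / 0.07028 = 23.96 h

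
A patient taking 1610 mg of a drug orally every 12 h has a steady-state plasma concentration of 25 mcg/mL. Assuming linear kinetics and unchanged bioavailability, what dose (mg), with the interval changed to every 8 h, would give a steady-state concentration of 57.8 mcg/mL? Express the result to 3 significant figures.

2480 mg

With linear kinetics, Css is proportional to dose rate (D/τ) at fixed clearance.
D₂ = D₁ × (Css,target / Css,current) × (τ₂/τ₁) = 1610 × (57.8/25) × (8/12) = 2482 mg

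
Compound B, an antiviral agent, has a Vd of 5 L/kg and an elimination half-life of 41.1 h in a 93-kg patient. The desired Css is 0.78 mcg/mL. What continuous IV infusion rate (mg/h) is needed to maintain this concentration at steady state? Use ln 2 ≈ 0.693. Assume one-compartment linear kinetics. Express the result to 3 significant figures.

6.12 mg/h

Vd(total) = 93 kg × 5 L/kg = 465.0 L
k = 0.693/41.1 = 0.01686 h⁻¹, so CL = k·Vd = 0.01686 × 465.0 = 7.840 L/h
Infusion rate = CL × Css = 7.840 × 0.78 = 6.115 mg/h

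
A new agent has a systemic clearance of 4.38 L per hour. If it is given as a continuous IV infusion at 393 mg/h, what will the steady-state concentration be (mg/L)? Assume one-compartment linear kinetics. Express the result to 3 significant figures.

Css = rate / CL = 393 / 4.380 = 89.73 mg/L

89.7 mg/L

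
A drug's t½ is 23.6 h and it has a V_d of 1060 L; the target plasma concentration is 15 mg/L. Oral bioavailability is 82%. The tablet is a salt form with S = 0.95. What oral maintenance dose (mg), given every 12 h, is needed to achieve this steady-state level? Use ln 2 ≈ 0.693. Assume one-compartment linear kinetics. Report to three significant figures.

CL = ln 2 · Vd / t½ = 0.693 × 1060 / 23.6 = 31.13 L/h
D = CL × Css × τ / F / S = 31.13 × 15 × 12 / 0.82 / 0.95 = 7193 mg

7190 mg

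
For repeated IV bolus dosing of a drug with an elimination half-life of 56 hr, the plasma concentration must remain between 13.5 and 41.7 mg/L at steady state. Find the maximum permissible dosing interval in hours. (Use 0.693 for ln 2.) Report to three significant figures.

k = 0.693 / t½ = 0.693 / 56 = 0.01238 h⁻¹
Between IV bolus doses, concentration decays as C = C₀·e^(−kτ), so C_peak/C_trough = e^(kτ).
τ_max = ln(C_peak/C_trough) / k = ln(41.7/13.5) / 0.01238 = 1.128 / 0.01238 = 91.11 h

91.1 h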